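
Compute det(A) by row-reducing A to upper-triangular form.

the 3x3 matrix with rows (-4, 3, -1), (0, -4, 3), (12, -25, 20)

Forward elimination:
R3 <- R3 - (-3)*R1:  [   0  -16   17 ]
R3 <- R3 - (4)*R2:  [ 0  0  5 ]
Upper-triangular form:
[ -4   3  -1 ]
[  0  -4   3 ]
[  0   0   5 ]
det(A) = (-1)^0 * (-4) * (-4) * (5) = 80  (0 row swaps -> sign +1)

det(A) = 80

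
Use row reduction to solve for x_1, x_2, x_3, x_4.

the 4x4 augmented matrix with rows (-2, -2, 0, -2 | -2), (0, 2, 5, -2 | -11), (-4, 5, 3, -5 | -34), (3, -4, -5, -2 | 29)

(4, -3, -1, 0)

Forward elimination on [A|b]:
R3 <- R3 - (2)*R1:  [   0    9    3   -1  -30 ]
R4 <- R4 - (-3/2)*R1:  [  0  -7  -5  -5  26 ]
R3 <- R3 - (9/2)*R2:  [     0      0  -39/2      8   39/2 ]
R4 <- R4 - (-7/2)*R2:  [     0      0   25/2    -12  -25/2 ]
R4 <- R4 - (-25/39)*R3:  [       0        0        0  -268/39        0 ]
Row echelon form:
[ -2  -2      0       -2  |    -2 ]
[  0   2      5       -2  |   -11 ]
[  0   0  -39/2        8  |  39/2 ]
[  0   0      0  -268/39  |     0 ]
Back-substitution:
x_4 = (0) / (-268/39) = 0
x_3 = (39/2 - (8)*(0)) / (-39/2) = -1
x_2 = (-11 - (5)*(-1) - (-2)*(0)) / 2 = -3
x_1 = (-2 - (-2)*(-3) - (-2)*(0)) / -2 = 4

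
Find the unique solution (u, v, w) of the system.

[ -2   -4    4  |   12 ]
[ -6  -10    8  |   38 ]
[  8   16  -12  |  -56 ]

(-4, -3, -2)

Forward elimination on [A|b]:
R2 <- R2 - (3)*R1:  [  0   2  -4   2 ]
R3 <- R3 - (-4)*R1:  [  0   0   4  -8 ]
Row echelon form:
[ -2  -4   4  |  12 ]
[  0   2  -4  |   2 ]
[  0   0   4  |  -8 ]
Back-substitution:
w = (-8) / 4 = -2
v = (2 - (-4)*(-2)) / 2 = -3
u = (12 - (-4)*(-3) - (4)*(-2)) / -2 = -4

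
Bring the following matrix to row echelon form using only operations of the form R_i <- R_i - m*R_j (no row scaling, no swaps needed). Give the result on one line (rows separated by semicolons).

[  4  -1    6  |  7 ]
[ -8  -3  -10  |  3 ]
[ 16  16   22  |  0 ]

REF = [4 -1 6 7; 0 -5 2 17; 0 0 6 40]

Forward elimination:
R2 <- R2 - (-2)*R1:  [  0  -5   2  17 ]
R3 <- R3 - (4)*R1:  [   0   20   -2  -28 ]
R3 <- R3 - (-4)*R2:  [  0   0   6  40 ]
Row echelon form:
[ 4  -1  6  |   7 ]
[ 0  -5  2  |  17 ]
[ 0   0  6  |  40 ]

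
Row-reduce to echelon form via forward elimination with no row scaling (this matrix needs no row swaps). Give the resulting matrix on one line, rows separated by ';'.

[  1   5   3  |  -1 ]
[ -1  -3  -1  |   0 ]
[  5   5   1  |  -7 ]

Forward elimination:
R2 <- R2 - (-1)*R1:  [  0   2   2  -1 ]
R3 <- R3 - (5)*R1:  [   0  -20  -14   -2 ]
R3 <- R3 - (-10)*R2:  [   0    0    6  -12 ]
Row echelon form:
[ 1  5  3  |   -1 ]
[ 0  2  2  |   -1 ]
[ 0  0  6  |  -12 ]

REF = [1 5 3 -1; 0 2 2 -1; 0 0 6 -12]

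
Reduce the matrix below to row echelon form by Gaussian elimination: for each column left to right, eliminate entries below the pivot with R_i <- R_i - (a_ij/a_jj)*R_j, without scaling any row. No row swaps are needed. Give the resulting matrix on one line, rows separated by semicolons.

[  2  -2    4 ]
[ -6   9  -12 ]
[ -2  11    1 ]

REF = [2 -2 4; 0 3 0; 0 0 5]

Forward elimination:
R2 <- R2 - (-3)*R1:  [ 0  3  0 ]
R3 <- R3 - (-1)*R1:  [ 0  9  5 ]
R3 <- R3 - (3)*R2:  [ 0  0  5 ]
Row echelon form:
[ 2  -2  4 ]
[ 0   3  0 ]
[ 0   0  5 ]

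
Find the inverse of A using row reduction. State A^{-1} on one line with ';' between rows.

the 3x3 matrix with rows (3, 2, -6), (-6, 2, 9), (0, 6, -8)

Gauss-Jordan on [A | I]:
R1 <- (1/3)*R1:  [   1  2/3   -2  |  1/3    0    0 ]
R2 <- R2 - (-6)*R1:  [  0   6  -3  |   2   1   0 ]
R2 <- (1/6)*R2:  [    0     1  -1/2  |   1/3   1/6     0 ]
R1 <- R1 - (2/3)*R2:  [    1     0  -5/3  |   1/9  -1/9     0 ]
R3 <- R3 - (6)*R2:  [  0   0  -5  |  -2  -1   1 ]
R3 <- (1/-5)*R3:  [    0     0     1  |   2/5   1/5  -1/5 ]
R1 <- R1 - (-5/3)*R3:  [    1     0     0  |   7/9   2/9  -1/3 ]
R2 <- R2 - (-1/2)*R3:  [     0      1      0  |   8/15   4/15  -1/10 ]
Right block of [I | A^{-1}] is the inverse:
[  7/9   2/9   -1/3 ]
[ 8/15  4/15  -1/10 ]
[  2/5   1/5   -1/5 ]

inverse = [7/9 2/9 -1/3; 8/15 4/15 -1/10; 2/5 1/5 -1/5]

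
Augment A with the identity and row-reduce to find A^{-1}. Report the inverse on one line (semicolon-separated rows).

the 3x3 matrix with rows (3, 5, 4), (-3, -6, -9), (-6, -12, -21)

Gauss-Jordan on [A | I]:
R1 <- (1/3)*R1:  [   1  5/3  4/3  |  1/3    0    0 ]
R2 <- R2 - (-3)*R1:  [  0  -1  -5  |   1   1   0 ]
R3 <- R3 - (-6)*R1:  [   0   -2  -13  |    2    0    1 ]
R2 <- (1/-1)*R2:  [  0   1   5  |  -1  -1   0 ]
R1 <- R1 - (5/3)*R2:  [   1    0   -7  |    2  5/3    0 ]
R3 <- R3 - (-2)*R2:  [  0   0  -3  |   0  -2   1 ]
R3 <- (1/-3)*R3:  [    0     0     1  |     0   2/3  -1/3 ]
R1 <- R1 - (-7)*R3:  [    1     0     0  |     2  19/3  -7/3 ]
R2 <- R2 - (5)*R3:  [     0      1      0  |     -1  -13/3    5/3 ]
Right block of [I | A^{-1}] is the inverse:
[  2   19/3  -7/3 ]
[ -1  -13/3   5/3 ]
[  0    2/3  -1/3 ]

inverse = [2 19/3 -7/3; -1 -13/3 5/3; 0 2/3 -1/3]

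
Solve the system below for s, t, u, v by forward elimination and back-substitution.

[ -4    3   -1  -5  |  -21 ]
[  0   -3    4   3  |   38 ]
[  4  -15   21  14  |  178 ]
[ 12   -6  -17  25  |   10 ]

(-3, -1, 5, 5)

Forward elimination on [A|b]:
R3 <- R3 - (-1)*R1:  [   0  -12   20    9  157 ]
R4 <- R4 - (-3)*R1:  [   0    3  -20   10  -53 ]
R3 <- R3 - (4)*R2:  [  0   0   4  -3   5 ]
R4 <- R4 - (-1)*R2:  [   0    0  -16   13  -15 ]
R4 <- R4 - (-4)*R3:  [ 0  0  0  1  5 ]
Row echelon form:
[ -4   3  -1  -5  |  -21 ]
[  0  -3   4   3  |   38 ]
[  0   0   4  -3  |    5 ]
[  0   0   0   1  |    5 ]
Back-substitution:
v = (5) / 1 = 5
u = (5 - (-3)*(5)) / 4 = 5
t = (38 - (4)*(5) - (3)*(5)) / -3 = -1
s = (-21 - (3)*(-1) - (-1)*(5) - (-5)*(5)) / -4 = -3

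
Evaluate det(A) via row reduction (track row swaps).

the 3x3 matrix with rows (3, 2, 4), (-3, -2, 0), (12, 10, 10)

Forward elimination:
R2 <- R2 - (-1)*R1:  [ 0  0  4 ]
R3 <- R3 - (4)*R1:  [  0   2  -6 ]
R2 <-> R3   (pivot in column 2 was zero)
[ 3  2   4 ]
[ 0  2  -6 ]
[ 0  0   4 ]
Upper-triangular form:
[ 3  2   4 ]
[ 0  2  -6 ]
[ 0  0   4 ]
det(A) = (-1)^1 * (3) * (2) * (4) = -24  (1 row swap -> sign -1)

det(A) = -24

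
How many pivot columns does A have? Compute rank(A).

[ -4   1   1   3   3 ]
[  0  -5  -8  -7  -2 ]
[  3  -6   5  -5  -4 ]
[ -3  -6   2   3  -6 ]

Row reduction:
R3 <- R3 - (-3/4)*R1:  [     0  -21/4   23/4  -11/4   -7/4 ]
R4 <- R4 - (3/4)*R1:  [     0  -27/4    5/4    3/4  -33/4 ]
R3 <- R3 - (21/20)*R2:  [      0       0  283/20    23/5    7/20 ]
R4 <- R4 - (27/20)*R2:  [       0        0   241/20     51/5  -111/20 ]
R4 <- R4 - (241/283)*R3:  [         0          0          0   1778/283  -1655/283 ]
Row echelon form:
[ -4   1       1         3          3 ]
[  0  -5      -8        -7         -2 ]
[  0   0  283/20      23/5       7/20 ]
[  0   0       0  1778/283  -1655/283 ]
Nonzero rows / pivot columns: 4

rank(A) = 4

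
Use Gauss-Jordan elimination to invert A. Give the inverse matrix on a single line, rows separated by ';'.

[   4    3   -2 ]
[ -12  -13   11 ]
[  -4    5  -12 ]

Gauss-Jordan on [A | I]:
R1 <- (1/4)*R1:  [    1   3/4  -1/2  |   1/4     0     0 ]
R2 <- R2 - (-12)*R1:  [  0  -4   5  |   3   1   0 ]
R3 <- R3 - (-4)*R1:  [   0    8  -14  |    1    0    1 ]
R2 <- (1/-4)*R2:  [    0     1  -5/4  |  -3/4  -1/4     0 ]
R1 <- R1 - (3/4)*R2:  [     1      0   7/16  |  13/16   3/16      0 ]
R3 <- R3 - (8)*R2:  [  0   0  -4  |   7   2   1 ]
R3 <- (1/-4)*R3:  [    0     0     1  |  -7/4  -1/2  -1/4 ]
R1 <- R1 - (7/16)*R3:  [      1       0       0  |  101/64   13/32    7/64 ]
R2 <- R2 - (-5/4)*R3:  [      0       1       0  |  -47/16    -7/8   -5/16 ]
Right block of [I | A^{-1}] is the inverse:
[ 101/64  13/32   7/64 ]
[ -47/16   -7/8  -5/16 ]
[   -7/4   -1/2   -1/4 ]

inverse = [101/64 13/32 7/64; -47/16 -7/8 -5/16; -7/4 -1/2 -1/4]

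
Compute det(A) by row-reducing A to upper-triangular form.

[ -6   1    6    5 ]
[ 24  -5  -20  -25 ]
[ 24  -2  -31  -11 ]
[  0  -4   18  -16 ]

det(A) = 36

Forward elimination:
R2 <- R2 - (-4)*R1:  [  0  -1   4  -5 ]
R3 <- R3 - (-4)*R1:  [  0   2  -7   9 ]
R3 <- R3 - (-2)*R2:  [  0   0   1  -1 ]
R4 <- R4 - (4)*R2:  [ 0  0  2  4 ]
R4 <- R4 - (2)*R3:  [ 0  0  0  6 ]
Upper-triangular form:
[ -6   1  6   5 ]
[  0  -1  4  -5 ]
[  0   0  1  -1 ]
[  0   0  0   6 ]
det(A) = (-1)^0 * (-6) * (-1) * (1) * (6) = 36  (0 row swaps -> sign +1)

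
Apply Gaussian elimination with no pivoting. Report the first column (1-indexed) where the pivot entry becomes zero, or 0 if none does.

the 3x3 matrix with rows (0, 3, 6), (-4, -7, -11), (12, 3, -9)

Naive forward elimination:
Pivot entry (1,1) is zero but row 2 has -4 in column 1 -> naive elimination stops; a row interchange (e.g. R1 <-> R2) would be required here.

first zero-pivot column = 1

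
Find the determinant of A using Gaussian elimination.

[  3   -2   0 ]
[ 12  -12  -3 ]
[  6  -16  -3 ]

det(A) = -72

Forward elimination:
R2 <- R2 - (4)*R1:  [  0  -4  -3 ]
R3 <- R3 - (2)*R1:  [   0  -12   -3 ]
R3 <- R3 - (3)*R2:  [ 0  0  6 ]
Upper-triangular form:
[ 3  -2   0 ]
[ 0  -4  -3 ]
[ 0   0   6 ]
det(A) = (-1)^0 * (3) * (-4) * (6) = -72  (0 row swaps -> sign +1)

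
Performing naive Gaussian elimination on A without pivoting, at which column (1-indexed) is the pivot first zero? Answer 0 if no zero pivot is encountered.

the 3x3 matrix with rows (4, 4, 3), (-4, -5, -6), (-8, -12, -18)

first zero-pivot column = 3

Naive forward elimination:
R2 <- R2 - (-1)*R1:  [  0  -1  -3 ]
R3 <- R3 - (-2)*R1:  [   0   -4  -12 ]
R3 <- R3 - (4)*R2:  [ 0  0  0 ]
Matrix at this point:
[ 4   4   3 ]
[ 0  -1  -3 ]
[ 0   0   0 ]
Pivot entry (3,3) in the last row is zero and there are no rows below to swap with -> zero pivot in column 3 (A is singular).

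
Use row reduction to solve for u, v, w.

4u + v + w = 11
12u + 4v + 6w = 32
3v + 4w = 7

Forward elimination on [A|b]:
R2 <- R2 - (3)*R1:  [  0   1   3  -1 ]
R3 <- R3 - (3)*R2:  [  0   0  -5  10 ]
Row echelon form:
[ 4  1   1  |  11 ]
[ 0  1   3  |  -1 ]
[ 0  0  -5  |  10 ]
Back-substitution:
w = (10) / -5 = -2
v = (-1 - (3)*(-2)) / 1 = 5
u = (11 - (1)*(5) - (1)*(-2)) / 4 = 2

(2, 5, -2)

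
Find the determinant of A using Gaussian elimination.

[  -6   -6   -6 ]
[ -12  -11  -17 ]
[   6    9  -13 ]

det(A) = 24

Forward elimination:
R2 <- R2 - (2)*R1:  [  0   1  -5 ]
R3 <- R3 - (-1)*R1:  [   0    3  -19 ]
R3 <- R3 - (3)*R2:  [  0   0  -4 ]
Upper-triangular form:
[ -6  -6  -6 ]
[  0   1  -5 ]
[  0   0  -4 ]
det(A) = (-1)^0 * (-6) * (1) * (-4) = 24  (0 row swaps -> sign +1)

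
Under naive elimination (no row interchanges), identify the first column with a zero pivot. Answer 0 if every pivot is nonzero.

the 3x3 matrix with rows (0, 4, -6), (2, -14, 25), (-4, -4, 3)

Naive forward elimination:
Pivot entry (1,1) is zero but row 2 has 2 in column 1 -> naive elimination stops; a row interchange (e.g. R1 <-> R2) would be required here.

first zero-pivot column = 1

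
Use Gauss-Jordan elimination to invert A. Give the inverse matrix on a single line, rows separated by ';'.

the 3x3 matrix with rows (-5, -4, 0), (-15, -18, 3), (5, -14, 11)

inverse = [-13/5 11/15 -1/5; 3 -11/12 1/4; 5 -3/2 1/2]

Gauss-Jordan on [A | I]:
R1 <- (1/-5)*R1:  [    1   4/5     0  |  -1/5     0     0 ]
R2 <- R2 - (-15)*R1:  [  0  -6   3  |  -3   1   0 ]
R3 <- R3 - (5)*R1:  [   0  -18   11  |    1    0    1 ]
R2 <- (1/-6)*R2:  [    0     1  -1/2  |   1/2  -1/6     0 ]
R1 <- R1 - (4/5)*R2:  [    1     0   2/5  |  -3/5  2/15     0 ]
R3 <- R3 - (-18)*R2:  [  0   0   2  |  10  -3   1 ]
R3 <- (1/2)*R3:  [    0     0     1  |     5  -3/2   1/2 ]
R1 <- R1 - (2/5)*R3:  [     1      0      0  |  -13/5  11/15   -1/5 ]
R2 <- R2 - (-1/2)*R3:  [      0       1       0  |       3  -11/12     1/4 ]
Right block of [I | A^{-1}] is the inverse:
[ -13/5   11/15  -1/5 ]
[     3  -11/12   1/4 ]
[     5    -3/2   1/2 ]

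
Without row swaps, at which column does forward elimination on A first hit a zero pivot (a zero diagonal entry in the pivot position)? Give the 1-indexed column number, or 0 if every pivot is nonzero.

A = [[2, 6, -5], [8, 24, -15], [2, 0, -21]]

Naive forward elimination:
R2 <- R2 - (4)*R1:  [ 0  0  5 ]
R3 <- R3 - (1)*R1:  [   0   -6  -16 ]
Matrix at this point:
[ 2   6   -5 ]
[ 0   0    5 ]
[ 0  -6  -16 ]
Pivot entry (2,2) is zero but row 3 has -6 in column 2 -> naive elimination stops; a row interchange (e.g. R2 <-> R3) would be required here.

first zero-pivot column = 2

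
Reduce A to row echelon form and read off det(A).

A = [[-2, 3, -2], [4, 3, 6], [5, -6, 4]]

Forward elimination:
R2 <- R2 - (-2)*R1:  [ 0  9  2 ]
R3 <- R3 - (-5/2)*R1:  [   0  3/2   -1 ]
R3 <- R3 - (1/6)*R2:  [    0     0  -4/3 ]
Upper-triangular form:
[ -2  3    -2 ]
[  0  9     2 ]
[  0  0  -4/3 ]
det(A) = (-1)^0 * (-2) * (9) * (-4/3) = 24  (0 row swaps -> sign +1)

det(A) = 24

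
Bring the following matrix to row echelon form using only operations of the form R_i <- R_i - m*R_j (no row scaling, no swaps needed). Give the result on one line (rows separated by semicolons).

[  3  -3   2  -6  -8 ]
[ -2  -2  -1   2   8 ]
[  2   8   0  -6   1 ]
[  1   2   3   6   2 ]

Forward elimination:
R2 <- R2 - (-2/3)*R1:  [   0   -4  1/3   -2  8/3 ]
R3 <- R3 - (2/3)*R1:  [    0    10  -4/3    -2  19/3 ]
R4 <- R4 - (1/3)*R1:  [    0     3   7/3     8  14/3 ]
R3 <- R3 - (-5/2)*R2:  [    0     0  -1/2    -7    13 ]
R4 <- R4 - (-3/4)*R2:  [     0      0  31/12   13/2   20/3 ]
R4 <- R4 - (-31/6)*R3:  [     0      0      0  -89/3  443/6 ]
Row echelon form:
[ 3  -3     2     -6     -8 ]
[ 0  -4   1/3     -2    8/3 ]
[ 0   0  -1/2     -7     13 ]
[ 0   0     0  -89/3  443/6 ]

REF = [3 -3 2 -6 -8; 0 -4 1/3 -2 8/3; 0 0 -1/2 -7 13; 0 0 0 -89/3 443/6]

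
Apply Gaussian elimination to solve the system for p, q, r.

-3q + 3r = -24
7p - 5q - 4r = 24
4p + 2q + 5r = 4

(4, 4, -4)

Forward elimination on [A|b]:
R1 <-> R2   (pivot in column 1 was zero)
[ 7  -5  -4   24 ]
[ 0  -3   3  -24 ]
[ 4   2   5    4 ]
R3 <- R3 - (4/7)*R1:  [     0   34/7   51/7  -68/7 ]
R3 <- R3 - (-34/21)*R2:  [      0       0    85/7  -340/7 ]
Row echelon form:
[ 7  -5    -4  |      24 ]
[ 0  -3     3  |     -24 ]
[ 0   0  85/7  |  -340/7 ]
Back-substitution:
r = (-340/7) / (85/7) = -4
q = (-24 - (3)*(-4)) / -3 = 4
p = (24 - (-5)*(4) - (-4)*(-4)) / 7 = 4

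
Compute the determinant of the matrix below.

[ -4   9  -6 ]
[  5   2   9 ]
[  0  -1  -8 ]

det(A) = 418

Forward elimination:
R2 <- R2 - (-5/4)*R1:  [    0  53/4   3/2 ]
R3 <- R3 - (-4/53)*R2:  [       0        0  -418/53 ]
Upper-triangular form:
[ -4     9       -6 ]
[  0  53/4      3/2 ]
[  0     0  -418/53 ]
det(A) = (-1)^0 * (-4) * (53/4) * (-418/53) = 418  (0 row swaps -> sign +1)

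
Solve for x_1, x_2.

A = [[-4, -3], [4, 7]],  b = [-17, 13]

(5, -1)

Forward elimination on [A|b]:
R2 <- R2 - (-1)*R1:  [  0   4  -4 ]
Row echelon form:
[ -4  -3  |  -17 ]
[  0   4  |   -4 ]
Back-substitution:
x_2 = (-4) / 4 = -1
x_1 = (-17 - (-3)*(-1)) / -4 = 5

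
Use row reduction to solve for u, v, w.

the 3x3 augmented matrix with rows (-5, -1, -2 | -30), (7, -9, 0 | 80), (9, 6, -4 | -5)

(5, -5, 5)

Forward elimination on [A|b]:
R2 <- R2 - (-7/5)*R1:  [     0  -52/5  -14/5     38 ]
R3 <- R3 - (-9/5)*R1:  [     0   21/5  -38/5    -59 ]
R3 <- R3 - (-21/52)*R2:  [        0         0   -227/26  -1135/26 ]
Row echelon form:
[ -5     -1       -2  |       -30 ]
[  0  -52/5    -14/5  |        38 ]
[  0      0  -227/26  |  -1135/26 ]
Back-substitution:
w = (-1135/26) / (-227/26) = 5
v = (38 - (-14/5)*(5)) / (-52/5) = -5
u = (-30 - (-1)*(-5) - (-2)*(5)) / -5 = 5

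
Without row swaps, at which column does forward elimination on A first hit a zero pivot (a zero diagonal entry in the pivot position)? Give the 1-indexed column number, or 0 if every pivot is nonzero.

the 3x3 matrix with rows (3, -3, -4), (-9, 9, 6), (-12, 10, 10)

first zero-pivot column = 2

Naive forward elimination:
R2 <- R2 - (-3)*R1:  [  0   0  -6 ]
R3 <- R3 - (-4)*R1:  [  0  -2  -6 ]
Matrix at this point:
[ 3  -3  -4 ]
[ 0   0  -6 ]
[ 0  -2  -6 ]
Pivot entry (2,2) is zero but row 3 has -2 in column 2 -> naive elimination stops; a row interchange (e.g. R2 <-> R3) would be required here.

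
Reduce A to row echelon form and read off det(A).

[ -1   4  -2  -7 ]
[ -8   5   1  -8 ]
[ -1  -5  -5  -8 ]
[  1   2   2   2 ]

Forward elimination:
R2 <- R2 - (8)*R1:  [   0  -27   17   48 ]
R3 <- R3 - (1)*R1:  [  0  -9  -3  -1 ]
R4 <- R4 - (-1)*R1:  [  0   6   0  -5 ]
R3 <- R3 - (1/3)*R2:  [     0      0  -26/3    -17 ]
R4 <- R4 - (-2/9)*R2:  [    0     0  34/9  17/3 ]
R4 <- R4 - (-17/39)*R3:  [      0       0       0  -68/39 ]
Upper-triangular form:
[ -1    4     -2      -7 ]
[  0  -27     17      48 ]
[  0    0  -26/3     -17 ]
[  0    0      0  -68/39 ]
det(A) = (-1)^0 * (-1) * (-27) * (-26/3) * (-68/39) = 408  (0 row swaps -> sign +1)

det(A) = 408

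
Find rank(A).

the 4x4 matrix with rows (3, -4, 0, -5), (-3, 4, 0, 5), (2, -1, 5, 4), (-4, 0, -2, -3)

Row reduction:
R2 <- R2 - (-1)*R1:  [ 0  0  0  0 ]
R3 <- R3 - (2/3)*R1:  [    0   5/3     5  22/3 ]
R4 <- R4 - (-4/3)*R1:  [     0  -16/3     -2  -29/3 ]
R2 <-> R3   (pivot in column 2 was zero)
[ 3     -4   0     -5 ]
[ 0    5/3   5   22/3 ]
[ 0      0   0      0 ]
[ 0  -16/3  -2  -29/3 ]
R4 <- R4 - (-16/5)*R2:  [    0     0    14  69/5 ]
R3 <-> R4   (pivot in column 3 was zero)
[ 3   -4   0    -5 ]
[ 0  5/3   5  22/3 ]
[ 0    0  14  69/5 ]
[ 0    0   0     0 ]
Row echelon form:
[ 3   -4   0    -5 ]
[ 0  5/3   5  22/3 ]
[ 0    0  14  69/5 ]
[ 0    0   0     0 ]
Nonzero rows / pivot columns: 3

rank(A) = 3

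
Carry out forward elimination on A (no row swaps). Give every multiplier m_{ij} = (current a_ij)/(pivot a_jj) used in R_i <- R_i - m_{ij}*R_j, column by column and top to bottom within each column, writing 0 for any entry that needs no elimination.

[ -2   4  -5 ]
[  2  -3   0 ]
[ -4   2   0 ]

Forward elimination:
R2 <- R2 - (-1)*R1:  [  0   1  -5 ]
R3 <- R3 - (2)*R1:  [  0  -6  10 ]
R3 <- R3 - (-6)*R2:  [   0    0  -20 ]
Multipliers (in order of application): m_{21} = -1, m_{31} = 2, m_{32} = -6

multipliers: -1, 2, -6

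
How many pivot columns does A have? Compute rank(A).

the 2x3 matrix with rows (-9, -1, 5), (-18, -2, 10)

rank(A) = 1

Row reduction:
R2 <- R2 - (2)*R1:  [ 0  0  0 ]
Row echelon form:
[ -9  -1  5 ]
[  0   0  0 ]
Nonzero rows / pivot columns: 1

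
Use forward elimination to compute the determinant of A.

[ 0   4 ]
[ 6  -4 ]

Forward elimination:
R1 <-> R2   (pivot in column 1 was zero)
[ 6  -4 ]
[ 0   4 ]
Upper-triangular form:
[ 6  -4 ]
[ 0   4 ]
det(A) = (-1)^1 * (6) * (4) = -24  (1 row swap -> sign -1)

det(A) = -24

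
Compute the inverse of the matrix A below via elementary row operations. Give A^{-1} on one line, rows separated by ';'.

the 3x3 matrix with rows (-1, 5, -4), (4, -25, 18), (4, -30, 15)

inverse = [-33/5 -9/5 2/5; -12/25 -1/25 -2/25; 4/5 2/5 -1/5]

Gauss-Jordan on [A | I]:
R1 <- (1/-1)*R1:  [  1  -5   4  |  -1   0   0 ]
R2 <- R2 - (4)*R1:  [  0  -5   2  |   4   1   0 ]
R3 <- R3 - (4)*R1:  [   0  -10   -1  |    4    0    1 ]
R2 <- (1/-5)*R2:  [    0     1  -2/5  |  -4/5  -1/5     0 ]
R1 <- R1 - (-5)*R2:  [  1   0   2  |  -5  -1   0 ]
R3 <- R3 - (-10)*R2:  [  0   0  -5  |  -4  -2   1 ]
R3 <- (1/-5)*R3:  [    0     0     1  |   4/5   2/5  -1/5 ]
R1 <- R1 - (2)*R3:  [     1      0      0  |  -33/5   -9/5    2/5 ]
R2 <- R2 - (-2/5)*R3:  [      0       1       0  |  -12/25   -1/25   -2/25 ]
Right block of [I | A^{-1}] is the inverse:
[  -33/5   -9/5    2/5 ]
[ -12/25  -1/25  -2/25 ]
[    4/5    2/5   -1/5 ]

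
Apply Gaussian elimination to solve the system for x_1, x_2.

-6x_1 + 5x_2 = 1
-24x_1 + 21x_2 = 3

(-1, -1)

Forward elimination on [A|b]:
R2 <- R2 - (4)*R1:  [  0   1  -1 ]
Row echelon form:
[ -6  5  |   1 ]
[  0  1  |  -1 ]
Back-substitution:
x_2 = (-1) / 1 = -1
x_1 = (1 - (5)*(-1)) / -6 = -1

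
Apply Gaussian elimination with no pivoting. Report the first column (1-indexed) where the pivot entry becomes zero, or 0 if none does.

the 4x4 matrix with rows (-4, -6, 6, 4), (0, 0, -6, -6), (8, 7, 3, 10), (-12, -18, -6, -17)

first zero-pivot column = 2

Naive forward elimination:
R3 <- R3 - (-2)*R1:  [  0  -5  15  18 ]
R4 <- R4 - (3)*R1:  [   0    0  -24  -29 ]
Matrix at this point:
[ -4  -6    6    4 ]
[  0   0   -6   -6 ]
[  0  -5   15   18 ]
[  0   0  -24  -29 ]
Pivot entry (2,2) is zero but row 3 has -5 in column 2 -> naive elimination stops; a row interchange (e.g. R2 <-> R3) would be required here.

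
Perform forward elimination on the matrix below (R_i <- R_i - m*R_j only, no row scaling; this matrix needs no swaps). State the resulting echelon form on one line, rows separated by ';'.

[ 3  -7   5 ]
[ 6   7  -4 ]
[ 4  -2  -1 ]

REF = [3 -7 5; 0 21 -14; 0 0 -25/9]

Forward elimination:
R2 <- R2 - (2)*R1:  [   0   21  -14 ]
R3 <- R3 - (4/3)*R1:  [     0   22/3  -23/3 ]
R3 <- R3 - (22/63)*R2:  [     0      0  -25/9 ]
Row echelon form:
[ 3  -7      5 ]
[ 0  21    -14 ]
[ 0   0  -25/9 ]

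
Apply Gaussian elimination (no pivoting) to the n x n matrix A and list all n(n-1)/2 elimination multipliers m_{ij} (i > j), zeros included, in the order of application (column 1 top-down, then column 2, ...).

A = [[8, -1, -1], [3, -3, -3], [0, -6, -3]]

multipliers: 3/8, 0, 16/7

Forward elimination:
R2 <- R2 - (3/8)*R1:  [     0  -21/8  -21/8 ]
R3: entry in column 1 is already 0 -> m_{31} = 0 (no row operation needed)
R3 <- R3 - (16/7)*R2:  [ 0  0  3 ]
Multipliers (in order of application): m_{21} = 3/8, m_{31} = 0, m_{32} = 16/7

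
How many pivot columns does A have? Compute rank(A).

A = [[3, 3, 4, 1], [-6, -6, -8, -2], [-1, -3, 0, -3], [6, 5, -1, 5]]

rank(A) = 3

Row reduction:
R2 <- R2 - (-2)*R1:  [ 0  0  0  0 ]
R3 <- R3 - (-1/3)*R1:  [    0    -2   4/3  -8/3 ]
R4 <- R4 - (2)*R1:  [  0  -1  -9   3 ]
R2 <-> R3   (pivot in column 2 was zero)
[ 3   3    4     1 ]
[ 0  -2  4/3  -8/3 ]
[ 0   0    0     0 ]
[ 0  -1   -9     3 ]
R4 <- R4 - (1/2)*R2:  [     0      0  -29/3   13/3 ]
R3 <-> R4   (pivot in column 3 was zero)
[ 3   3      4     1 ]
[ 0  -2    4/3  -8/3 ]
[ 0   0  -29/3  13/3 ]
[ 0   0      0     0 ]
Row echelon form:
[ 3   3      4     1 ]
[ 0  -2    4/3  -8/3 ]
[ 0   0  -29/3  13/3 ]
[ 0   0      0     0 ]
Nonzero rows / pivot columns: 3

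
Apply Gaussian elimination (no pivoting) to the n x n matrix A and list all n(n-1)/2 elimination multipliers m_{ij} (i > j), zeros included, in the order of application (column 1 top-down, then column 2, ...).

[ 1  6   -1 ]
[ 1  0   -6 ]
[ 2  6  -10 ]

Forward elimination:
R2 <- R2 - (1)*R1:  [  0  -6  -5 ]
R3 <- R3 - (2)*R1:  [  0  -6  -8 ]
R3 <- R3 - (1)*R2:  [  0   0  -3 ]
Multipliers (in order of application): m_{21} = 1, m_{31} = 2, m_{32} = 1

multipliers: 1, 2, 1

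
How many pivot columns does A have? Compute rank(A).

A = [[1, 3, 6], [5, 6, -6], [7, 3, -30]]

Row reduction:
R2 <- R2 - (5)*R1:  [   0   -9  -36 ]
R3 <- R3 - (7)*R1:  [   0  -18  -72 ]
R3 <- R3 - (2)*R2:  [ 0  0  0 ]
Row echelon form:
[ 1   3    6 ]
[ 0  -9  -36 ]
[ 0   0    0 ]
Nonzero rows / pivot columns: 2

rank(A) = 2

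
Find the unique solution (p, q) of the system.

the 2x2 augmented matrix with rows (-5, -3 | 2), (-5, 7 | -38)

(2, -4)

Forward elimination on [A|b]:
R2 <- R2 - (1)*R1:  [   0   10  -40 ]
Row echelon form:
[ -5  -3  |    2 ]
[  0  10  |  -40 ]
Back-substitution:
q = (-40) / 10 = -4
p = (2 - (-3)*(-4)) / -5 = 2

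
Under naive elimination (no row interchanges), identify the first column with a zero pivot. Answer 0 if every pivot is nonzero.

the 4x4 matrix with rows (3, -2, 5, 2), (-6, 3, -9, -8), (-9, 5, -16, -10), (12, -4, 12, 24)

Naive forward elimination:
R2 <- R2 - (-2)*R1:  [  0  -1   1  -4 ]
R3 <- R3 - (-3)*R1:  [  0  -1  -1  -4 ]
R4 <- R4 - (4)*R1:  [  0   4  -8  16 ]
R3 <- R3 - (1)*R2:  [  0   0  -2   0 ]
R4 <- R4 - (-4)*R2:  [  0   0  -4   0 ]
R4 <- R4 - (2)*R3:  [ 0  0  0  0 ]
Matrix at this point:
[ 3  -2   5   2 ]
[ 0  -1   1  -4 ]
[ 0   0  -2   0 ]
[ 0   0   0   0 ]
Pivot entry (4,4) in the last row is zero and there are no rows below to swap with -> zero pivot in column 4 (A is singular).

first zero-pivot column = 4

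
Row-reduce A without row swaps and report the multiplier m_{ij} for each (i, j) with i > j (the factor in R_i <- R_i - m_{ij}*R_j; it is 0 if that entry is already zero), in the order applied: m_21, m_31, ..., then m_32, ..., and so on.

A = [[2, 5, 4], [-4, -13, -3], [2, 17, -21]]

multipliers: -2, 1, -4

Forward elimination:
R2 <- R2 - (-2)*R1:  [  0  -3   5 ]
R3 <- R3 - (1)*R1:  [   0   12  -25 ]
R3 <- R3 - (-4)*R2:  [  0   0  -5 ]
Multipliers (in order of application): m_{21} = -2, m_{31} = 1, m_{32} = -4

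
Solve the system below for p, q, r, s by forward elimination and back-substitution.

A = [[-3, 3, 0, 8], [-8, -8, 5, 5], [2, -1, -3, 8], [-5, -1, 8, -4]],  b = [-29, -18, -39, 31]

(0, 1, 2, -4)

Forward elimination on [A|b]:
R2 <- R2 - (8/3)*R1:  [     0    -16      5  -49/3  178/3 ]
R3 <- R3 - (-2/3)*R1:  [      0       1      -3    40/3  -175/3 ]
R4 <- R4 - (5/3)*R1:  [     0     -6      8  -52/3  238/3 ]
R3 <- R3 - (-1/16)*R2:  [      0       0  -43/16  197/16  -437/8 ]
R4 <- R4 - (3/8)*R2:  [       0        0     49/8  -269/24   685/12 ]
R4 <- R4 - (-98/43)*R3:  [         0          0          0   2174/129  -8696/129 ]
Row echelon form:
[ -3    3       0         8  |        -29 ]
[  0  -16       5     -49/3  |      178/3 ]
[  0    0  -43/16    197/16  |     -437/8 ]
[  0    0       0  2174/129  |  -8696/129 ]
Back-substitution:
s = (-8696/129) / (2174/129) = -4
r = (-437/8 - (197/16)*(-4)) / (-43/16) = 2
q = (178/3 - (5)*(2) - (-49/3)*(-4)) / -16 = 1
p = (-29 - (3)*(1) - (8)*(-4)) / -3 = 0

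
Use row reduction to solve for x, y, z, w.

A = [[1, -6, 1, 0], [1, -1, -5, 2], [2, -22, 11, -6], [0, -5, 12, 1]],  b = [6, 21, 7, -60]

(5, -1, -5, -5)

Forward elimination on [A|b]:
R2 <- R2 - (1)*R1:  [  0   5  -6   2  15 ]
R3 <- R3 - (2)*R1:  [   0  -10    9   -6   -5 ]
R3 <- R3 - (-2)*R2:  [  0   0  -3  -2  25 ]
R4 <- R4 - (-1)*R2:  [   0    0    6    3  -45 ]
R4 <- R4 - (-2)*R3:  [  0   0   0  -1   5 ]
Row echelon form:
[ 1  -6   1   0  |   6 ]
[ 0   5  -6   2  |  15 ]
[ 0   0  -3  -2  |  25 ]
[ 0   0   0  -1  |   5 ]
Back-substitution:
w = (5) / -1 = -5
z = (25 - (-2)*(-5)) / -3 = -5
y = (15 - (-6)*(-5) - (2)*(-5)) / 5 = -1
x = (6 - (-6)*(-1) - (1)*(-5)) / 1 = 5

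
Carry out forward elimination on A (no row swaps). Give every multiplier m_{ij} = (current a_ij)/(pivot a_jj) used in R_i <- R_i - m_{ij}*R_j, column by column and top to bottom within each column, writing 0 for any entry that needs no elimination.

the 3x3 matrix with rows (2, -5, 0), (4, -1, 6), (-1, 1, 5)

multipliers: 2, -1/2, -1/6

Forward elimination:
R2 <- R2 - (2)*R1:  [ 0  9  6 ]
R3 <- R3 - (-1/2)*R1:  [    0  -3/2     5 ]
R3 <- R3 - (-1/6)*R2:  [ 0  0  6 ]
Multipliers (in order of application): m_{21} = 2, m_{31} = -1/2, m_{32} = -1/6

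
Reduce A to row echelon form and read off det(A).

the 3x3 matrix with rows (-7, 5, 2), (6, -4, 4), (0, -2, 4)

det(A) = -88

Forward elimination:
R2 <- R2 - (-6/7)*R1:  [    0   2/7  40/7 ]
R3 <- R3 - (-7)*R2:  [  0   0  44 ]
Upper-triangular form:
[ -7    5     2 ]
[  0  2/7  40/7 ]
[  0    0    44 ]
det(A) = (-1)^0 * (-7) * (2/7) * (44) = -88  (0 row swaps -> sign +1)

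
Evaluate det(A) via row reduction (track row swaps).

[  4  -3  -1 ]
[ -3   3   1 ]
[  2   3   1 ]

det(A) = 0

Forward elimination:
R2 <- R2 - (-3/4)*R1:  [   0  3/4  1/4 ]
R3 <- R3 - (1/2)*R1:  [   0  9/2  3/2 ]
R3 <- R3 - (6)*R2:  [ 0  0  0 ]
Upper-triangular form:
[ 4   -3   -1 ]
[ 0  3/4  1/4 ]
[ 0    0    0 ]
det(A) = (-1)^0 * (4) * (3/4) * (0) = 0  (0 row swaps -> sign +1)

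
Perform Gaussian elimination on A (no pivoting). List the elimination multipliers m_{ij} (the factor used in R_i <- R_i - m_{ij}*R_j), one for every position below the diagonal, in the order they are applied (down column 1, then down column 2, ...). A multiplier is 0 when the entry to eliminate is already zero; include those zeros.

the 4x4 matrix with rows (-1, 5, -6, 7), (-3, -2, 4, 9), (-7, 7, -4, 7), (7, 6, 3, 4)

multipliers: 3, 7, -7, 28/17, -41/17, 239/30

Forward elimination:
R2 <- R2 - (3)*R1:  [   0  -17   22  -12 ]
R3 <- R3 - (7)*R1:  [   0  -28   38  -42 ]
R4 <- R4 - (-7)*R1:  [   0   41  -39   53 ]
R3 <- R3 - (28/17)*R2:  [       0        0    30/17  -378/17 ]
R4 <- R4 - (-41/17)*R2:  [      0       0  239/17  409/17 ]
R4 <- R4 - (239/30)*R3:  [      0       0       0  1006/5 ]
Multipliers (in order of application): m_{21} = 3, m_{31} = 7, m_{41} = -7, m_{32} = 28/17, m_{42} = -41/17, m_{43} = 239/30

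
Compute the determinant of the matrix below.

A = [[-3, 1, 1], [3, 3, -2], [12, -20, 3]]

det(A) = -36

Forward elimination:
R2 <- R2 - (-1)*R1:  [  0   4  -1 ]
R3 <- R3 - (-4)*R1:  [   0  -16    7 ]
R3 <- R3 - (-4)*R2:  [ 0  0  3 ]
Upper-triangular form:
[ -3  1   1 ]
[  0  4  -1 ]
[  0  0   3 ]
det(A) = (-1)^0 * (-3) * (4) * (3) = -36  (0 row swaps -> sign +1)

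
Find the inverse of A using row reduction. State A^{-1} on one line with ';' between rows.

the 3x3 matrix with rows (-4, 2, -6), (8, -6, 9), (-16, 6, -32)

inverse = [-69/20 -7/10 9/20; -14/5 -4/5 3/10; 6/5 1/5 -1/5]

Gauss-Jordan on [A | I]:
R1 <- (1/-4)*R1:  [    1  -1/2   3/2  |  -1/4     0     0 ]
R2 <- R2 - (8)*R1:  [  0  -2  -3  |   2   1   0 ]
R3 <- R3 - (-16)*R1:  [  0  -2  -8  |  -4   0   1 ]
R2 <- (1/-2)*R2:  [    0     1   3/2  |    -1  -1/2     0 ]
R1 <- R1 - (-1/2)*R2:  [    1     0   9/4  |  -3/4  -1/4     0 ]
R3 <- R3 - (-2)*R2:  [  0   0  -5  |  -6  -1   1 ]
R3 <- (1/-5)*R3:  [    0     0     1  |   6/5   1/5  -1/5 ]
R1 <- R1 - (9/4)*R3:  [      1       0       0  |  -69/20   -7/10    9/20 ]
R2 <- R2 - (3/2)*R3:  [     0      1      0  |  -14/5   -4/5   3/10 ]
Right block of [I | A^{-1}] is the inverse:
[ -69/20  -7/10  9/20 ]
[  -14/5   -4/5  3/10 ]
[    6/5    1/5  -1/5 ]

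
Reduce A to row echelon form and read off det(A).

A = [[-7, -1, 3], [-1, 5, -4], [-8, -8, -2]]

det(A) = 408

Forward elimination:
R2 <- R2 - (1/7)*R1:  [     0   36/7  -31/7 ]
R3 <- R3 - (8/7)*R1:  [     0  -48/7  -38/7 ]
R3 <- R3 - (-4/3)*R2:  [     0      0  -34/3 ]
Upper-triangular form:
[ -7    -1      3 ]
[  0  36/7  -31/7 ]
[  0     0  -34/3 ]
det(A) = (-1)^0 * (-7) * (36/7) * (-34/3) = 408  (0 row swaps -> sign +1)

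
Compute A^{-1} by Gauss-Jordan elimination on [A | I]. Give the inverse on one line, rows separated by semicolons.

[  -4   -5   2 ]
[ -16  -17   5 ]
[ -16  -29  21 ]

Gauss-Jordan on [A | I]:
R1 <- (1/-4)*R1:  [    1   5/4  -1/2  |  -1/4     0     0 ]
R2 <- R2 - (-16)*R1:  [  0   3  -3  |  -4   1   0 ]
R3 <- R3 - (-16)*R1:  [  0  -9  13  |  -4   0   1 ]
R2 <- (1/3)*R2:  [    0     1    -1  |  -4/3   1/3     0 ]
R1 <- R1 - (5/4)*R2:  [     1      0    3/4  |  17/12  -5/12      0 ]
R3 <- R3 - (-9)*R2:  [   0    0    4  |  -16    3    1 ]
R3 <- (1/4)*R3:  [   0    0    1  |   -4  3/4  1/4 ]
R1 <- R1 - (3/4)*R3:  [      1       0       0  |   53/12  -47/48   -3/16 ]
R2 <- R2 - (-1)*R3:  [     0      1      0  |  -16/3  13/12    1/4 ]
Right block of [I | A^{-1}] is the inverse:
[ 53/12  -47/48  -3/16 ]
[ -16/3   13/12    1/4 ]
[    -4     3/4    1/4 ]

inverse = [53/12 -47/48 -3/16; -16/3 13/12 1/4; -4 3/4 1/4]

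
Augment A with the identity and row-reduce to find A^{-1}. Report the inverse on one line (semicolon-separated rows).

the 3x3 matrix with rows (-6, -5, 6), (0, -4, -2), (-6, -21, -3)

inverse = [5/4 47/8 -17/12; -1/2 -9/4 1/2; 1 4 -1]

Gauss-Jordan on [A | I]:
R1 <- (1/-6)*R1:  [    1   5/6    -1  |  -1/6     0     0 ]
R3 <- R3 - (-6)*R1:  [   0  -16   -9  |   -1    0    1 ]
R2 <- (1/-4)*R2:  [    0     1   1/2  |     0  -1/4     0 ]
R1 <- R1 - (5/6)*R2:  [      1       0  -17/12  |    -1/6    5/24       0 ]
R3 <- R3 - (-16)*R2:  [  0   0  -1  |  -1  -4   1 ]
R3 <- (1/-1)*R3:  [  0   0   1  |   1   4  -1 ]
R1 <- R1 - (-17/12)*R3:  [      1       0       0  |     5/4    47/8  -17/12 ]
R2 <- R2 - (1/2)*R3:  [    0     1     0  |  -1/2  -9/4   1/2 ]
Right block of [I | A^{-1}] is the inverse:
[  5/4  47/8  -17/12 ]
[ -1/2  -9/4     1/2 ]
[    1     4      -1 ]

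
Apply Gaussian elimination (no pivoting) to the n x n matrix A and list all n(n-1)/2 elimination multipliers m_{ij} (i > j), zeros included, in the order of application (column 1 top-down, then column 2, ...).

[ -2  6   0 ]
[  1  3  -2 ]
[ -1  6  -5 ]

multipliers: -1/2, 1/2, 1/2

Forward elimination:
R2 <- R2 - (-1/2)*R1:  [  0   6  -2 ]
R3 <- R3 - (1/2)*R1:  [  0   3  -5 ]
R3 <- R3 - (1/2)*R2:  [  0   0  -4 ]
Multipliers (in order of application): m_{21} = -1/2, m_{31} = 1/2, m_{32} = 1/2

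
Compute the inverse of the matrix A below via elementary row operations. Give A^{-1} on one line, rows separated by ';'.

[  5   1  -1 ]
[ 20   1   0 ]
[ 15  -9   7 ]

inverse = [7/90 1/45 1/90; -14/9 5/9 -2/9; -13/6 2/3 -1/6]

Gauss-Jordan on [A | I]:
R1 <- (1/5)*R1:  [    1   1/5  -1/5  |   1/5     0     0 ]
R2 <- R2 - (20)*R1:  [  0  -3   4  |  -4   1   0 ]
R3 <- R3 - (15)*R1:  [   0  -12   10  |   -3    0    1 ]
R2 <- (1/-3)*R2:  [    0     1  -4/3  |   4/3  -1/3     0 ]
R1 <- R1 - (1/5)*R2:  [     1      0   1/15  |  -1/15   1/15      0 ]
R3 <- R3 - (-12)*R2:  [  0   0  -6  |  13  -4   1 ]
R3 <- (1/-6)*R3:  [     0      0      1  |  -13/6    2/3   -1/6 ]
R1 <- R1 - (1/15)*R3:  [    1     0     0  |  7/90  1/45  1/90 ]
R2 <- R2 - (-4/3)*R3:  [     0      1      0  |  -14/9    5/9   -2/9 ]
Right block of [I | A^{-1}] is the inverse:
[  7/90  1/45  1/90 ]
[ -14/9   5/9  -2/9 ]
[ -13/6   2/3  -1/6 ]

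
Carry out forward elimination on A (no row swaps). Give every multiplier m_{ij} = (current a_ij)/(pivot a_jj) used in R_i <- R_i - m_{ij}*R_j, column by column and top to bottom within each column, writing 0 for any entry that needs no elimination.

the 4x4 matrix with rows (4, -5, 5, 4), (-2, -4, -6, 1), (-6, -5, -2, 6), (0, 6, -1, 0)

Forward elimination:
R2 <- R2 - (-1/2)*R1:  [     0  -13/2   -7/2      3 ]
R3 <- R3 - (-3/2)*R1:  [     0  -25/2   11/2     12 ]
R4: entry in column 1 is already 0 -> m_{41} = 0 (no row operation needed)
R3 <- R3 - (25/13)*R2:  [      0       0  159/13   81/13 ]
R4 <- R4 - (-12/13)*R2:  [      0       0  -55/13   36/13 ]
R4 <- R4 - (-55/159)*R3:  [      0       0       0  261/53 ]
Multipliers (in order of application): m_{21} = -1/2, m_{31} = -3/2, m_{41} = 0, m_{32} = 25/13, m_{42} = -12/13, m_{43} = -55/159

multipliers: -1/2, -3/2, 0, 25/13, -12/13, -55/159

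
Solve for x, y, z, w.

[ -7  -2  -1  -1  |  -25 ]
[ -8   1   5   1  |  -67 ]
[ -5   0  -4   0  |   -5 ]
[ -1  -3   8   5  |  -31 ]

Forward elimination on [A|b]:
R2 <- R2 - (8/7)*R1:  [      0    23/7    43/7    15/7  -269/7 ]
R3 <- R3 - (5/7)*R1:  [     0   10/7  -23/7    5/7   90/7 ]
R4 <- R4 - (1/7)*R1:  [      0   -19/7    57/7    36/7  -192/7 ]
R3 <- R3 - (10/23)*R2:  [       0        0  -137/23    -5/23   680/23 ]
R4 <- R4 - (-19/23)*R2:  [        0         0    304/23    159/23  -1361/23 ]
R4 <- R4 - (-304/137)*R3:  [       0        0        0  881/137  881/137 ]
Row echelon form:
[ -7    -2       -1       -1  |      -25 ]
[  0  23/7     43/7     15/7  |   -269/7 ]
[  0     0  -137/23    -5/23  |   680/23 ]
[  0     0        0  881/137  |  881/137 ]
Back-substitution:
w = (881/137) / (881/137) = 1
z = (680/23 - (-5/23)*(1)) / (-137/23) = -5
y = (-269/7 - (43/7)*(-5) - (15/7)*(1)) / (23/7) = -3
x = (-25 - (-2)*(-3) - (-1)*(-5) - (-1)*(1)) / -7 = 5

(5, -3, -5, 1)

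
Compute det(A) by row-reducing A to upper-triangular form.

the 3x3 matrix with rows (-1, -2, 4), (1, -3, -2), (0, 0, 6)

det(A) = 30

Forward elimination:
R2 <- R2 - (-1)*R1:  [  0  -5   2 ]
Upper-triangular form:
[ -1  -2  4 ]
[  0  -5  2 ]
[  0   0  6 ]
det(A) = (-1)^0 * (-1) * (-5) * (6) = 30  (0 row swaps -> sign +1)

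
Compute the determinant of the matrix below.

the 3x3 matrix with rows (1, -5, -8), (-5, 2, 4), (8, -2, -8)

det(A) = 80

Forward elimination:
R2 <- R2 - (-5)*R1:  [   0  -23  -36 ]
R3 <- R3 - (8)*R1:  [  0  38  56 ]
R3 <- R3 - (-38/23)*R2:  [      0       0  -80/23 ]
Upper-triangular form:
[ 1   -5      -8 ]
[ 0  -23     -36 ]
[ 0    0  -80/23 ]
det(A) = (-1)^0 * (1) * (-23) * (-80/23) = 80  (0 row swaps -> sign +1)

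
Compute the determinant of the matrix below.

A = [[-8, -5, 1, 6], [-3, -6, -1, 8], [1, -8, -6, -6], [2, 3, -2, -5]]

det(A) = -1225

Forward elimination:
R2 <- R2 - (3/8)*R1:  [     0  -33/8  -11/8   23/4 ]
R3 <- R3 - (-1/8)*R1:  [     0  -69/8  -47/8  -21/4 ]
R4 <- R4 - (-1/4)*R1:  [    0   7/4  -7/4  -7/2 ]
R3 <- R3 - (23/11)*R2:  [       0        0       -3  -190/11 ]
R4 <- R4 - (-14/33)*R2:  [      0       0    -7/3  -35/33 ]
R4 <- R4 - (7/9)*R3:  [       0        0        0  1225/99 ]
Upper-triangular form:
[ -8     -5      1        6 ]
[  0  -33/8  -11/8     23/4 ]
[  0      0     -3  -190/11 ]
[  0      0      0  1225/99 ]
det(A) = (-1)^0 * (-8) * (-33/8) * (-3) * (1225/99) = -1225  (0 row swaps -> sign +1)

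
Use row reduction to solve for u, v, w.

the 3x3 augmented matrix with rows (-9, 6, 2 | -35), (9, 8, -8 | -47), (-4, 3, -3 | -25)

(1, -5, 2)

Forward elimination on [A|b]:
R2 <- R2 - (-1)*R1:  [   0   14   -6  -82 ]
R3 <- R3 - (4/9)*R1:  [     0    1/3  -35/9  -85/9 ]
R3 <- R3 - (1/42)*R2:  [       0        0  -236/63  -472/63 ]
Row echelon form:
[ -9   6        2  |      -35 ]
[  0  14       -6  |      -82 ]
[  0   0  -236/63  |  -472/63 ]
Back-substitution:
w = (-472/63) / (-236/63) = 2
v = (-82 - (-6)*(2)) / 14 = -5
u = (-35 - (6)*(-5) - (2)*(2)) / -9 = 1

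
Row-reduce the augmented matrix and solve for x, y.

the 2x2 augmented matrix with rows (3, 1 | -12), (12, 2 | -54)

Forward elimination on [A|b]:
R2 <- R2 - (4)*R1:  [  0  -2  -6 ]
Row echelon form:
[ 3   1  |  -12 ]
[ 0  -2  |   -6 ]
Back-substitution:
y = (-6) / -2 = 3
x = (-12 - (1)*(3)) / 3 = -5

(-5, 3)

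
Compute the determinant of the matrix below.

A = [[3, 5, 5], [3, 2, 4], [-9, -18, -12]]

Forward elimination:
R2 <- R2 - (1)*R1:  [  0  -3  -1 ]
R3 <- R3 - (-3)*R1:  [  0  -3   3 ]
R3 <- R3 - (1)*R2:  [ 0  0  4 ]
Upper-triangular form:
[ 3   5   5 ]
[ 0  -3  -1 ]
[ 0   0   4 ]
det(A) = (-1)^0 * (3) * (-3) * (4) = -36  (0 row swaps -> sign +1)

det(A) = -36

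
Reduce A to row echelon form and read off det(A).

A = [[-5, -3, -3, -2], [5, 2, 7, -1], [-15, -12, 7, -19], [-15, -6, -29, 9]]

Forward elimination:
R2 <- R2 - (-1)*R1:  [  0  -1   4  -3 ]
R3 <- R3 - (3)*R1:  [   0   -3   16  -13 ]
R4 <- R4 - (3)*R1:  [   0    3  -20   15 ]
R3 <- R3 - (3)*R2:  [  0   0   4  -4 ]
R4 <- R4 - (-3)*R2:  [  0   0  -8   6 ]
R4 <- R4 - (-2)*R3:  [  0   0   0  -2 ]
Upper-triangular form:
[ -5  -3  -3  -2 ]
[  0  -1   4  -3 ]
[  0   0   4  -4 ]
[  0   0   0  -2 ]
det(A) = (-1)^0 * (-5) * (-1) * (4) * (-2) = -40  (0 row swaps -> sign +1)

det(A) = -40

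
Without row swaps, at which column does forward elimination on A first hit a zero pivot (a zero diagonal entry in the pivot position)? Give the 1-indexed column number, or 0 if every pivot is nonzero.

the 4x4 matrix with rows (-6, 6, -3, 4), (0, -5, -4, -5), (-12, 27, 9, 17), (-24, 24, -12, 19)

Naive forward elimination:
R3 <- R3 - (2)*R1:  [  0  15  15   9 ]
R4 <- R4 - (4)*R1:  [ 0  0  0  3 ]
R3 <- R3 - (-3)*R2:  [  0   0   3  -6 ]
All pivots nonzero; naive elimination completes without hitting a zero pivot.

first zero-pivot column = 0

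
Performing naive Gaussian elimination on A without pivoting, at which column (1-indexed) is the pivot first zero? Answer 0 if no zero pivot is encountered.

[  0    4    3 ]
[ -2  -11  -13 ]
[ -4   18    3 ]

first zero-pivot column = 1

Naive forward elimination:
Pivot entry (1,1) is zero but row 2 has -2 in column 1 -> naive elimination stops; a row interchange (e.g. R1 <-> R2) would be required here.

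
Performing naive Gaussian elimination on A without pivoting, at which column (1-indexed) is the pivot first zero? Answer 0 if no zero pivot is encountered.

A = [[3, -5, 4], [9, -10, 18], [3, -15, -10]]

Naive forward elimination:
R2 <- R2 - (3)*R1:  [ 0  5  6 ]
R3 <- R3 - (1)*R1:  [   0  -10  -14 ]
R3 <- R3 - (-2)*R2:  [  0   0  -2 ]
All pivots nonzero; naive elimination completes without hitting a zero pivot.

first zero-pivot column = 0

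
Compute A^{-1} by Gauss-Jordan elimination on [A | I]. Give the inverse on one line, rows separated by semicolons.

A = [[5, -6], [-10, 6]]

Gauss-Jordan on [A | I]:
R1 <- (1/5)*R1:  [    1  -6/5  |   1/5     0 ]
R2 <- R2 - (-10)*R1:  [  0  -6  |   2   1 ]
R2 <- (1/-6)*R2:  [    0     1  |  -1/3  -1/6 ]
R1 <- R1 - (-6/5)*R2:  [    1     0  |  -1/5  -1/5 ]
Right block of [I | A^{-1}] is the inverse:
[ -1/5  -1/5 ]
[ -1/3  -1/6 ]

inverse = [-1/5 -1/5; -1/3 -1/6]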